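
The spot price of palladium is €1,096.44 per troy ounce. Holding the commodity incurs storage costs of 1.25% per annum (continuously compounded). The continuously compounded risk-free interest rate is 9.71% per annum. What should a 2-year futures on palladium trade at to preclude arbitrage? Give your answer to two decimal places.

Net carry = r + u − y = 0.0971 + 0.0125 − 0.0000 = 0.1096
F = S·e^((r+u−y)T) = 1096.44 · e^(0.1096 × 2) = 1096.44 · e^0.21920000
= 1096.44 × 1.24508027 = €1,365.16 per troy ounce

€1,365.16 per troy ounce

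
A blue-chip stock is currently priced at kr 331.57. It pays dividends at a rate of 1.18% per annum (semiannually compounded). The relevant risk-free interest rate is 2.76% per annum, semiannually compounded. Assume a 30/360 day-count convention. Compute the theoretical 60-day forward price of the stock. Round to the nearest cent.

F = S · (1+r/2)^(2T) / (1+q/2)^(2T)
= 331.57 × 1.004579 / 1.001963 = 331.57 × 1.002611
F = kr 332.44

kr 332.44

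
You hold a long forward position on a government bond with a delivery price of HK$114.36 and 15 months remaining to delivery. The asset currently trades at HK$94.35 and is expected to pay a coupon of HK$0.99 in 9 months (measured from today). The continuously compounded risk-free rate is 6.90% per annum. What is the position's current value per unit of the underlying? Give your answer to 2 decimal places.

-HK$11.50

PV(remaining coupons) I = 0.99·e^(−0.0690·9/12) = 0.9401
Current forward F = (S − I)·e^(rT) = (94.35 − 0.9401)·e^(0.0690·15/12) = 93.4099 × 1.090079 = 101.8242
Value (long) = (F − K)·e^(−rT) = (101.8242 − 114.36) × 0.917365 = -11.4999
Value = -HK$11.50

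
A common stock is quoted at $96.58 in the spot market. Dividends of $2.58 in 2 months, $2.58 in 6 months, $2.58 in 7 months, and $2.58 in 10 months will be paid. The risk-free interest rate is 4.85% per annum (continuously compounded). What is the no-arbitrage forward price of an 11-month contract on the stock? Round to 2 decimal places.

$90.45

PV(dividends) I = 2.58·e^(−0.0485·2/12) + 2.58·e^(−0.0485·6/12) + 2.58·e^(−0.0485·7/12) + 2.58·e^(−0.0485·10/12)
I = 2.5592 + 2.5182 + 2.5080 + 2.4778 = 10.0632
F = (S − I)·e^(rT) = (96.58 − 10.0632) · e^(0.0485·11/12)
= 86.5168 · e^0.044458 = 86.5168 × 1.045461 = $90.45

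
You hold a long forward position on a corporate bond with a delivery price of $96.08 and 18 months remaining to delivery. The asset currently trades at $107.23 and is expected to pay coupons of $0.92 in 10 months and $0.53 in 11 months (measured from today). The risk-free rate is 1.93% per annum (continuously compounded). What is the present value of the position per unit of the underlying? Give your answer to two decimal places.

PV(remaining coupons) I = 0.92·e^(−0.0193·10/12) + 0.53·e^(−0.0193·11/12) = 1.4260
Current forward F = (S − I)·e^(rT) = (107.23 − 1.4260)·e^(0.0193·18/12) = 105.8040 × 1.029373 = 108.9118
Value (long) = (F − K)·e^(−rT) = (108.9118 − 96.08) × 0.971465 = 12.4656
Value = $12.47

$12.47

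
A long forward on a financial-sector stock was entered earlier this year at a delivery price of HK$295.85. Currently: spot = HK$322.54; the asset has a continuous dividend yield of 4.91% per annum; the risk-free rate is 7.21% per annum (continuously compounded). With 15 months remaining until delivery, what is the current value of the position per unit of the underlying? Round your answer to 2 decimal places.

Current fair forward for the remaining 15 months: F = S·e^((r − q)·T), (r − q) = 0.0721 − 0.0491 = 0.0230
F = 322.54 · e^(0.0230 × 15/12) = 322.54 × 1.029167 = 331.9475
Value of long forward = (F − K)·e^(−rT) = (331.9475 − 295.85) · e^(−0.0721·15/12)
= 36.0975 × 0.913817 = 32.99

HK$32.99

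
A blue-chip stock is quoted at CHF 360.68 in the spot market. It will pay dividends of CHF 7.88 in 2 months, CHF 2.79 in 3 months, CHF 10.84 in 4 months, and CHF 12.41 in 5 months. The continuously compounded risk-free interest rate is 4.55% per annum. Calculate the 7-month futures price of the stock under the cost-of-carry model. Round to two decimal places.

CHF 336.05

PV(dividends) I = 7.88·e^(−0.0455·2/12) + 2.79·e^(−0.0455·3/12) + 10.84·e^(−0.0455·4/12) + 12.41·e^(−0.0455·5/12)
I = 7.8205 + 2.7584 + 10.6768 + 12.1769 = 33.4326
F = (S − I)·e^(rT) = (360.68 − 33.4326) · e^(0.0455·7/12)
= 327.2474 · e^0.026542 = 327.2474 × 1.026897 = CHF 336.05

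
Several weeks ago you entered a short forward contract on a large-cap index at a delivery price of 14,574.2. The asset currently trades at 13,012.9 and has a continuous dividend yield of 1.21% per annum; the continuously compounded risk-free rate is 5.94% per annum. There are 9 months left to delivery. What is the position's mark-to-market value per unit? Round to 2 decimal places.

1043.83

Current fair forward for the remaining 9 months: F = S·e^((r − q)·T), (r − q) = 0.0594 − 0.0121 = 0.0473
F = 13012.9 · e^(0.0473 × 9/12) = 13012.9 × 1.03611175 = 13482.8186
Value of long forward = (F − K)·e^(−rT) = (13482.8186 − 14574.2) · e^(−0.0594·9/12)
= -1091.3814 × 0.95642778 = -1043.83
Short position value = −(long value) = 1043.83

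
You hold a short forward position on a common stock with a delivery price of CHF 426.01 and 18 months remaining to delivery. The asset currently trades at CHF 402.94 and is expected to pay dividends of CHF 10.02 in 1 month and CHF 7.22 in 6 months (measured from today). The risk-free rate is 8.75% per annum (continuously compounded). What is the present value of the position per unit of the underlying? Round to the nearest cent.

PV(remaining dividends) I = 10.02·e^(−0.0875·1/12) + 7.22·e^(−0.0875·6/12) = 16.8581
Current forward F = (S − I)·e^(rT) = (402.94 − 16.8581)·e^(0.0875·18/12) = 386.0819 × 1.140253 = 440.2310
Value (long) = (F − K)·e^(−rT) = (440.2310 − 426.01) × 0.876998 = 12.4718
Short position value = −(long value) = -CHF 12.47

-CHF 12.47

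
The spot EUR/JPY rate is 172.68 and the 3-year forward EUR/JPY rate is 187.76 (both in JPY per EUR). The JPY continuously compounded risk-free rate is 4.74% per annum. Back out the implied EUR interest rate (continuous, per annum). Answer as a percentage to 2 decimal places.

1.95%

F = S·e^((r_JPY − r_EUR)T) ⇒ r_EUR = r_JPY − ln(F/S)/T
ln(187.76/172.68) = 0.083724; /(3) = 0.027908
r_EUR = 0.0474 − 0.027908 = 0.019492
r_EUR = 1.95%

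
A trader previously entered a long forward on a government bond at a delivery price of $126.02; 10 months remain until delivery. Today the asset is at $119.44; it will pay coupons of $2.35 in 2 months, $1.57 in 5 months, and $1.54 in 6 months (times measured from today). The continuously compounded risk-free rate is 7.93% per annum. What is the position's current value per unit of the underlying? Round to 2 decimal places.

-$3.84

PV(remaining coupons) I = 2.35·e^(−0.0793·2/12) + 1.57·e^(−0.0793·5/12) + 1.54·e^(−0.0793·6/12) = 5.3183
Current forward F = (S − I)·e^(rT) = (119.44 − 5.3183)·e^(0.0793·10/12) = 114.1217 × 1.068316 = 121.9180
Value (long) = (F − K)·e^(−rT) = (121.9180 − 126.02) × 0.936053 = -3.8397
Value = -$3.84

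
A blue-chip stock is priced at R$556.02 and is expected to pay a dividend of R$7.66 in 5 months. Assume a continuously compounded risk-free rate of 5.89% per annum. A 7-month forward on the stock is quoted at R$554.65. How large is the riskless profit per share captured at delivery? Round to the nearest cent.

PV(dividends) I = 7.66·e^(−0.0589·5/12) = 7.4743
Fair forward F* = (S − I)·e^(rT) = (556.02 − 7.4743)·e^0.034358 = 548.5457 × 1.034955 = 567.7201
Market R$554.65 < fair 567.7201: forward underpriced → reverse cash-and-carry (short the stock, invest proceeds at r, pay the dividends, go long the forward).
Profit at T = |F_mkt − F*| = |554.65 − 567.7201| = R$13.07 per share

R$13.07 per share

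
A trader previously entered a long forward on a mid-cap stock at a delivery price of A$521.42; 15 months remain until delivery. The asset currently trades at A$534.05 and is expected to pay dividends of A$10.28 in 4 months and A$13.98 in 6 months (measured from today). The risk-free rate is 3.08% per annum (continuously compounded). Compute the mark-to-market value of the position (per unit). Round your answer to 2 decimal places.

PV(remaining dividends) I = 10.28·e^(−0.0308·4/12) + 13.98·e^(−0.0308·6/12) = 23.9414
Current forward F = (S − I)·e^(rT) = (534.05 − 23.9414)·e^(0.0308·15/12) = 510.1086 × 1.039251 = 530.1309
Value (long) = (F − K)·e^(−rT) = (530.1309 − 521.42) × 0.962232 = 8.3819
Value = A$8.38

A$8.38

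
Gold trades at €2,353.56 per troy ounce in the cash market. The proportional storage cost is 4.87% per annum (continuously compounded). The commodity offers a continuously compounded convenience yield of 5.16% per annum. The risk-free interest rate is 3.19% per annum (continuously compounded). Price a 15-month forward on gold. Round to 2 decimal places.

€2,440.44 per troy ounce

Net carry = r + u − y = 0.0319 + 0.0487 − 0.0516 = 0.0290
F = S·e^((r+u−y)T) = 2353.56 · e^(0.0290 × 15/12) = 2353.56 · e^0.03625000
= 2353.56 × 1.03691504 = €2,440.44 per troy ounce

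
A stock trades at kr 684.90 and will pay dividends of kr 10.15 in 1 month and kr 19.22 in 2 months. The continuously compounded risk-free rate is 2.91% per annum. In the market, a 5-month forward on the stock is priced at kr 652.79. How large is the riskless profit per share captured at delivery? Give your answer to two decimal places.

PV(dividends) I = 10.15·e^(−0.0291·1/12) + 19.22·e^(−0.0291·2/12) = 29.2524
Fair forward F* = (S − I)·e^(rT) = (684.90 − 29.2524)·e^0.012125 = 655.6476 × 1.012199 = 663.6458
Market kr 652.79 < fair 663.6458: forward underpriced → reverse cash-and-carry (short the stock, invest proceeds at r, pay the dividends, go long the forward).
Profit at T = |F_mkt − F*| = |652.79 − 663.6458| = kr 10.86 per share

kr 10.86 per share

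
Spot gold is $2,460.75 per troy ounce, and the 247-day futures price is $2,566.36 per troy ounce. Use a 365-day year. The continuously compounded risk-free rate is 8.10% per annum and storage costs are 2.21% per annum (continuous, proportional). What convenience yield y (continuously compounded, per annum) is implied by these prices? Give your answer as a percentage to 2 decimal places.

4.10%

F = S·e^((r+u−y)T) ⇒ (r+u−y) = ln(F/S)/T
ln(2566.36/2460.75) = 0.042022; /T ⇒ 0.062097
y = r + u − ln(F/S)/T = 0.0810 + 0.0221 − 0.062097 = 0.041003
y = 4.10%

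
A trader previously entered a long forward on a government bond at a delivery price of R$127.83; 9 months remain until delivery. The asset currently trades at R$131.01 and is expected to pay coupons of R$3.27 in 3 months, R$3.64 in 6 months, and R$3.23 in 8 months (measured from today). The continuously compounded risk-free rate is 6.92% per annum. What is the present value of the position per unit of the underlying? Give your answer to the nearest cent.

-R$0.17

PV(remaining coupons) I = 3.27·e^(−0.0692·3/12) + 3.64·e^(−0.0692·6/12) + 3.23·e^(−0.0692·8/12) = 9.8145
Current forward F = (S − I)·e^(rT) = (131.01 − 9.8145)·e^(0.0692·9/12) = 121.1955 × 1.053270 = 127.6516
Value (long) = (F − K)·e^(−rT) = (127.6516 − 127.83) × 0.949424 = -0.1694
Value = -R$0.17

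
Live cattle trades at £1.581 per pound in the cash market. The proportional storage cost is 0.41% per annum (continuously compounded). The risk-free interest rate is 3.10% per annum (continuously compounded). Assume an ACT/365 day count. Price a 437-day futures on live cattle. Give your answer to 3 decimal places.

Net carry = r + u − y = 0.0310 + 0.0041 − 0.0000 = 0.0351
F = S·e^((r+u−y)T) = 1.581 · e^(0.0351 × 437/365) = 1.581 · e^0.042024
= 1.581 × 1.042920 = £1.649 per pound

£1.649 per pound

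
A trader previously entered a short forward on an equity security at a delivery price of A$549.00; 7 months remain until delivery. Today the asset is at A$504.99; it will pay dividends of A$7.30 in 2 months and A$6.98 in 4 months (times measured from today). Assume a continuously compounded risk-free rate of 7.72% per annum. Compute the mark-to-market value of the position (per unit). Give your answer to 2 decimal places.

A$33.84

PV(remaining dividends) I = 7.30·e^(−0.0772·2/12) + 6.98·e^(−0.0772·4/12) = 14.0093
Current forward F = (S − I)·e^(rT) = (504.99 − 14.0093)·e^(0.0772·7/12) = 490.9807 × 1.046063 = 513.5967
Value (long) = (F − K)·e^(−rT) = (513.5967 − 549.00) × 0.955966 = -33.8444
Short position value = −(long value) = A$33.84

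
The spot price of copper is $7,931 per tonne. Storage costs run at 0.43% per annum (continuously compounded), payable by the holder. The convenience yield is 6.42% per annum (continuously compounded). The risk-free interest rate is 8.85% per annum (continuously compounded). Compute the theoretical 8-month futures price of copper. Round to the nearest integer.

Net carry = r + u − y = 0.0885 + 0.0043 − 0.0642 = 0.0286
F = S·e^((r+u−y)T) = 7931 · e^(0.0286 × 8/12) = 7931 · e^0.019067
= 7931 × 1.019250 = $8,084 per tonne

$8,084 per tonne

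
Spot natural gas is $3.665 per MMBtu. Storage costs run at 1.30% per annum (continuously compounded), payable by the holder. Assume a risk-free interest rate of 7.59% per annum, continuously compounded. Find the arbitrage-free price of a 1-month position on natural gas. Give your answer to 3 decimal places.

$3.692 per MMBtu

Net carry = r + u − y = 0.0759 + 0.0130 − 0.0000 = 0.0889
F = S·e^((r+u−y)T) = 3.665 · e^(0.0889 × 1/12) = 3.665 · e^0.007408
= 3.665 × 1.007436 = $3.692 per MMBtu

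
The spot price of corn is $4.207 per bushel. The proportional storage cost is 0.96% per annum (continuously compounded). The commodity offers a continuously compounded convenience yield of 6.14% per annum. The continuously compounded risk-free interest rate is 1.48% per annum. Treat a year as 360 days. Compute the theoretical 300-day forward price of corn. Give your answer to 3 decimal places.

$4.079 per bushel

Net carry = r + u − y = 0.0148 + 0.0096 − 0.0614 = -0.0370
F = S·e^((r+u−y)T) = 4.207 · e^(-0.0370 × 300/360) = 4.207 · e^-0.030833
= 4.207 × 0.969637 = $4.079 per bushel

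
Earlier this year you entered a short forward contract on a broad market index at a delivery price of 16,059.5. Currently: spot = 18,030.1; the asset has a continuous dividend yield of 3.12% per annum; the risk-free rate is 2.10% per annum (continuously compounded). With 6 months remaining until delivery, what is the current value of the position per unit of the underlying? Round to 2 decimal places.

Current fair forward for the remaining 6 months: F = S·e^((r − q)·T), (r − q) = 0.0210 − 0.0312 = -0.0102
F = 18030.1 · e^(-0.0102 × 6/12) = 18030.1 × 0.99491298 = 17938.3805
Value of long forward = (F − K)·e^(−rT) = (17938.3805 − 16059.5) · e^(−0.0210·6/12)
= 1878.8805 × 0.98955493 = 1859.26
Short position value = −(long value) = -1859.26

-1859.26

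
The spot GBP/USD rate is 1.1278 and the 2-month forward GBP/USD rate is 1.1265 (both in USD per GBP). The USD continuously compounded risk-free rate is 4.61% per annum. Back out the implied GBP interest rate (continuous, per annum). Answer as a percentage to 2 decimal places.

5.30%

F = S·e^((r_USD − r_GBP)T) ⇒ r_GBP = r_USD − ln(F/S)/T
ln(1.1265/1.1278) = -0.001153; /(2/12) = -0.006918
r_GBP = 0.0461 + 0.006918 = 0.053018
r_GBP = 5.30%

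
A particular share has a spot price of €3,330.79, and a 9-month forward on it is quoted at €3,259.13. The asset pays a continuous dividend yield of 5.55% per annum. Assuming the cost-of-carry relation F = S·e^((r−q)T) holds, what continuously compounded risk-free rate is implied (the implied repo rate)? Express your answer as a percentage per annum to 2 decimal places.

From F = S·e^((r−q)T): (r − q) = ln(F/S)/T
ln(3259.13/3330.79) = ln(0.978486) = -0.021749
(r − q) = -0.021749 / (9/12) = -0.028999
r = ln(F/S)/T + q = -0.028999 + 0.0555 = 0.026501
r = 2.65%

2.65%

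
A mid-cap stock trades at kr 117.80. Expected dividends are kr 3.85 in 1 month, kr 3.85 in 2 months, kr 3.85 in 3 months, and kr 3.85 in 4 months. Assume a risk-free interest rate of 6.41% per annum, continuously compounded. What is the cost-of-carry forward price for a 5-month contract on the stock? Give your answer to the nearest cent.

PV(dividends) I = 3.85·e^(−0.0641·1/12) + 3.85·e^(−0.0641·2/12) + 3.85·e^(−0.0641·3/12) + 3.85·e^(−0.0641·4/12)
I = 3.8295 + 3.8091 + 3.7888 + 3.7686 = 15.1960
F = (S − I)·e^(rT) = (117.80 − 15.1960) · e^(0.0641·5/12)
= 102.6040 · e^0.026708 = 102.6040 × 1.027068 = kr 105.38

kr 105.38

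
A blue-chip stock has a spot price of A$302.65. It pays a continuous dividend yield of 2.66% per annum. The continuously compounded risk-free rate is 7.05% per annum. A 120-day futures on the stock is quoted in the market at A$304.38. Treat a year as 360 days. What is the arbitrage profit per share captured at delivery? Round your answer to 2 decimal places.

A$2.73 per share

Fair futures: F* = S·e^(carry·T), with carry = (r − q) = 0.0705 − 0.0266 = 0.0439
F* = 302.65 · e^(0.0439 × 120/360) = 302.65 · e^0.014633 = 302.65 × 1.014741 = A$307.1114
Market A$304.38 < fair A$307.1114: forward underpriced → reverse cash-and-carry (short spot, go long the forward).
At maturity, profit = |F_mkt − F*| = |304.38 − 307.1114| = A$2.73 per share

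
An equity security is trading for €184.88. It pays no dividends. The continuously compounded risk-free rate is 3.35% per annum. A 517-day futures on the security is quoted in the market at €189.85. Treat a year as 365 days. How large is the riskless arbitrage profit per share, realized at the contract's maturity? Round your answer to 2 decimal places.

Fair futures: F* = S·e^(carry·T), with carry = r = 0.0335
F* = 184.88 · e^(0.0335 × 517/365) = 184.88 · e^0.047451 = 184.88 × 1.048595 = €193.8642
Market €189.85 < fair €193.8642: forward underpriced → reverse cash-and-carry (short spot, go long the forward).
At maturity, profit = |F_mkt − F*| = |189.85 − 193.8642| = €4.01 per share

€4.01 per share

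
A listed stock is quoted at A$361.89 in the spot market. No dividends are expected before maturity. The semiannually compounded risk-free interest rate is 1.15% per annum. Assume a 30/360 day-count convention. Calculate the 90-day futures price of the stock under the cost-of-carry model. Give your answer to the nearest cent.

F = S · (1+r/2)^(2T)
= 361.89 × 1.002871
F = A$362.93

A$362.93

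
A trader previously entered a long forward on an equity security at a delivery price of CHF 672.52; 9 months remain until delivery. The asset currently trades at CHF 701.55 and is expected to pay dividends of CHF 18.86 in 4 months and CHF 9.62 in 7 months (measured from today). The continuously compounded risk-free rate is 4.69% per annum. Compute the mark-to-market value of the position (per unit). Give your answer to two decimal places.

CHF 24.35

PV(remaining dividends) I = 18.86·e^(−0.0469·4/12) + 9.62·e^(−0.0469·7/12) = 27.9278
Current forward F = (S − I)·e^(rT) = (701.55 − 27.9278)·e^(0.0469·9/12) = 673.6222 × 1.035801 = 697.7385
Value (long) = (F − K)·e^(−rT) = (697.7385 − 672.52) × 0.965436 = 24.3468
Value = CHF 24.35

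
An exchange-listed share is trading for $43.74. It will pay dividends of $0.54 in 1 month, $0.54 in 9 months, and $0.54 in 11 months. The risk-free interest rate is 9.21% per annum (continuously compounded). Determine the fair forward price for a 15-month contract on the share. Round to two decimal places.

PV(dividends) I = 0.54·e^(−0.0921·1/12) + 0.54·e^(−0.0921·9/12) + 0.54·e^(−0.0921·11/12)
I = 0.5359 + 0.5040 + 0.4963 = 1.5362
F = (S − I)·e^(rT) = (43.74 − 1.5362) · e^(0.0921·15/12)
= 42.2038 · e^0.115125 = 42.2038 × 1.122014 = $47.35

$47.35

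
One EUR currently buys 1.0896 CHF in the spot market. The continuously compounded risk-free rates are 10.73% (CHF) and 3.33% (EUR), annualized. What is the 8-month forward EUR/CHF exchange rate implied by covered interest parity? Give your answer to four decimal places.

F = S·e^((r_CHF − r_EUR)T) = 1.0896 · e^((0.1073 − 0.0333) × 8/12)
= 1.0896 · e^0.049333 = 1.0896 × 1.050570
F = 1.1447 CHF per EUR

1.1447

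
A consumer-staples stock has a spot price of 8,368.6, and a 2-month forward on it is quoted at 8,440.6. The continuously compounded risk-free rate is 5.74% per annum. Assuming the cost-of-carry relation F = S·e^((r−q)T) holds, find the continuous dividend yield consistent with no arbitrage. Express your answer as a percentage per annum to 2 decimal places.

From F = S·e^((r−q)T): (r − q) = ln(F/S)/T
ln(8440.6/8368.6) = ln(1.008604) = 0.008567
(r − q) = 0.008567 / (2/12) = 0.051402
q = r − ln(F/S)/T = 0.0574 − 0.051402 = 0.005998
q = 0.60%

0.60%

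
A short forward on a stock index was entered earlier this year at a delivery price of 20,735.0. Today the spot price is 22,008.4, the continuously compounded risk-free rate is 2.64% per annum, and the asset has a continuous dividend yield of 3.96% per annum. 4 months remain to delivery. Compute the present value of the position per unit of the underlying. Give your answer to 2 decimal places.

-1166.47

Current fair forward for the remaining 4 months: F = S·e^((r − q)·T), (r − q) = 0.0264 − 0.0396 = -0.0132
F = 22008.4 · e^(-0.0132 × 4/12) = 22008.4 × 0.99560967 = 21911.7759
Value of long forward = (F − K)·e^(−rT) = (21911.7759 − 20735.0) · e^(−0.0264·4/12)
= 1176.7759 × 0.99123861 = 1166.47
Short position value = −(long value) = -1166.47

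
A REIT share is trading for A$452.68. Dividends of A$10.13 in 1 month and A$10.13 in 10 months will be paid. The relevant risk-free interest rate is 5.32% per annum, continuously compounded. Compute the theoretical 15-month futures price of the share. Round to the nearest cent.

A$462.67

PV(dividends) I = 10.13·e^(−0.0532·1/12) + 10.13·e^(−0.0532·10/12)
I = 10.0852 + 9.6907 = 19.7759
F = (S − I)·e^(rT) = (452.68 − 19.7759) · e^(0.0532·15/12)
= 432.9041 · e^0.066500 = 432.9041 × 1.068761 = A$462.67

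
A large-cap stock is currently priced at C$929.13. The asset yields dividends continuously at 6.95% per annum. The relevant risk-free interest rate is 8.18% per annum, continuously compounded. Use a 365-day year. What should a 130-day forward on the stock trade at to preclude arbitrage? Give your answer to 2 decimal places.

F = S·e^((r − q)T) = 929.13 · e^((0.0818 − 0.0695) × 130/365)
= 929.13 · e^0.004381 = 929.13 × 1.004391
F = C$933.21

C$933.21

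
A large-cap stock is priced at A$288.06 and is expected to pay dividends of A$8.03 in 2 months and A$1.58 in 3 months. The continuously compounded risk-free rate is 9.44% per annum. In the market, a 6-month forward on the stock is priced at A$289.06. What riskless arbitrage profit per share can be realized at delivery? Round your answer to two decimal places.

A$3.02 per share

PV(dividends) I = 8.03·e^(−0.0944·2/12) + 1.58·e^(−0.0944·3/12) = 9.4478
Fair forward F* = (S − I)·e^(rT) = (288.06 − 9.4478)·e^0.047200 = 278.6122 × 1.048332 = 292.0781
Market A$289.06 < fair 292.0781: forward underpriced → reverse cash-and-carry (short the stock, invest proceeds at r, pay the dividends, go long the forward).
Profit at T = |F_mkt − F*| = |289.06 − 292.0781| = A$3.02 per share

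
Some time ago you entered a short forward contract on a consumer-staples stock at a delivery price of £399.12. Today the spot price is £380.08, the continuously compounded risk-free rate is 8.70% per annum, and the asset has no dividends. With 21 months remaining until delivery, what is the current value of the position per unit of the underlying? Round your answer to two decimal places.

Current fair forward for the remaining 21 months: F = S·e^(r·T), r = 0.0870
F = 380.08 · e^(0.0870 × 21/12) = 380.08 × 1.164451 = 442.5845
Value of long forward = (F − K)·e^(−rT) = (442.5845 − 399.12) · e^(−0.0870·21/12)
= 43.4645 × 0.858774 = 37.33
Short position value = −(long value) = -£37.33

-£37.33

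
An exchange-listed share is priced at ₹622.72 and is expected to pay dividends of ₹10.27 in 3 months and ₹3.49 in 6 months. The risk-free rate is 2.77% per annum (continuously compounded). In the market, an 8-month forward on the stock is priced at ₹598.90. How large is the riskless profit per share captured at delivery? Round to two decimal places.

PV(dividends) I = 10.27·e^(−0.0277·3/12) + 3.49·e^(−0.0277·6/12) = 13.6411
Fair forward F* = (S − I)·e^(rT) = (622.72 − 13.6411)·e^0.018467 = 609.0789 × 1.018639 = 620.4315
Market ₹598.90 < fair 620.4315: forward underpriced → reverse cash-and-carry (short the stock, invest proceeds at r, pay the dividends, go long the forward).
Profit at T = |F_mkt − F*| = |598.90 − 620.4315| = ₹21.53 per share

₹21.53 per share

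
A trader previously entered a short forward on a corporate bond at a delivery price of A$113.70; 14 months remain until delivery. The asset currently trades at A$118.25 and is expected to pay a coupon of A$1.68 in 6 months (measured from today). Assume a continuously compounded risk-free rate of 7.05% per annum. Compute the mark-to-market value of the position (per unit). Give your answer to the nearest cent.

PV(remaining coupons) I = 1.68·e^(−0.0705·6/12) = 1.6218
Current forward F = (S − I)·e^(rT) = (118.25 − 1.6218)·e^(0.0705·14/12) = 116.6282 × 1.085727 = 126.6264
Value (long) = (F − K)·e^(−rT) = (126.6264 − 113.70) × 0.921042 = 11.9058
Short position value = −(long value) = -A$11.91

-A$11.91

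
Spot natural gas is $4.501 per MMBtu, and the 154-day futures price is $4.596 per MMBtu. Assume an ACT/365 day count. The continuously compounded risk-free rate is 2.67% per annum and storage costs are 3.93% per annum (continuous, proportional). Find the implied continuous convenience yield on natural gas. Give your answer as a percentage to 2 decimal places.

1.65%

F = S·e^((r+u−y)T) ⇒ (r+u−y) = ln(F/S)/T
ln(4.596/4.501) = 0.020887; /T ⇒ 0.049505
y = r + u − ln(F/S)/T = 0.0267 + 0.0393 − 0.049505 = 0.016495
y = 1.65%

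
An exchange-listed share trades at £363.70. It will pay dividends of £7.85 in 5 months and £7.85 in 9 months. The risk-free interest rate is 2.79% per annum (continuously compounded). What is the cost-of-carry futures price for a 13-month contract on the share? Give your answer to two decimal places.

PV(dividends) I = 7.85·e^(−0.0279·5/12) + 7.85·e^(−0.0279·9/12)
I = 7.7593 + 7.6874 = 15.4467
F = (S − I)·e^(rT) = (363.70 − 15.4467) · e^(0.0279·13/12)
= 348.2533 · e^0.030225 = 348.2533 × 1.030686 = £358.94

£358.94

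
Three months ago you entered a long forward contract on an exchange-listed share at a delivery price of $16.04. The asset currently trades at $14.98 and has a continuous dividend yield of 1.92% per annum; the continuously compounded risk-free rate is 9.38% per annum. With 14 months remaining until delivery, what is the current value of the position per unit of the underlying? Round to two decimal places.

Current fair forward for the remaining 14 months: F = S·e^((r − q)·T), (r − q) = 0.0938 − 0.0192 = 0.0746
F = 14.98 · e^(0.0746 × 14/12) = 14.98 × 1.090933 = 16.3422
Value of long forward = (F − K)·e^(−rT) = (16.3422 − 16.04) · e^(−0.0938·14/12)
= 0.3022 × 0.896342 = 0.27

$0.27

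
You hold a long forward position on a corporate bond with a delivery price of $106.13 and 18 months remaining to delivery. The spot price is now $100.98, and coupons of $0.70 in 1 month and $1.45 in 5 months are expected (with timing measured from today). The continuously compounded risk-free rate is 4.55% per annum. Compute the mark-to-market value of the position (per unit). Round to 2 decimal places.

-$0.27

PV(remaining coupons) I = 0.70·e^(−0.0455·1/12) + 1.45·e^(−0.0455·5/12) = 2.1201
Current forward F = (S − I)·e^(rT) = (100.98 − 2.1201)·e^(0.0455·18/12) = 98.8599 × 1.070633 = 105.8427
Value (long) = (F − K)·e^(−rT) = (105.8427 − 106.13) × 0.934027 = -0.2683
Value = -$0.27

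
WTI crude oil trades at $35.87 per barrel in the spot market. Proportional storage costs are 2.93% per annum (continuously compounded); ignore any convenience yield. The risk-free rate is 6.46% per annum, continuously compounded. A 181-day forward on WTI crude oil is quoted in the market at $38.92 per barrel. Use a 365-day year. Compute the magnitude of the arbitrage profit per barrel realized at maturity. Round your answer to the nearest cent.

$1.34 per barrel

Fair forward: F* = S·e^(carry·T), with carry = (r + u) = 0.0646 + 0.0293 = 0.0939
F* = 35.87 · e^(0.0939 × 181/365) = 35.87 · e^0.046564 = 35.87 × 1.047665 = $37.5797
Market $38.92 > fair $37.5797: forward overpriced → cash-and-carry (buy spot, short the forward).
At maturity, profit = |F_mkt − F*| = |38.92 − 37.5797| = $1.34 per barrel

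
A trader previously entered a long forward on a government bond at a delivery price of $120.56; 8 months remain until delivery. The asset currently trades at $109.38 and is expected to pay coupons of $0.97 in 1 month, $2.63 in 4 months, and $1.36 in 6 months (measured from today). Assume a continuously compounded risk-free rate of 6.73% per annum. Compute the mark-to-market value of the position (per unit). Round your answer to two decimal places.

PV(remaining coupons) I = 0.97·e^(−0.0673·1/12) + 2.63·e^(−0.0673·4/12) + 1.36·e^(−0.0673·6/12) = 4.8512
Current forward F = (S − I)·e^(rT) = (109.38 − 4.8512)·e^(0.0673·8/12) = 104.5288 × 1.045888 = 109.3254
Value (long) = (F − K)·e^(−rT) = (109.3254 − 120.56) × 0.956125 = -10.7417
Value = -$10.74

-$10.74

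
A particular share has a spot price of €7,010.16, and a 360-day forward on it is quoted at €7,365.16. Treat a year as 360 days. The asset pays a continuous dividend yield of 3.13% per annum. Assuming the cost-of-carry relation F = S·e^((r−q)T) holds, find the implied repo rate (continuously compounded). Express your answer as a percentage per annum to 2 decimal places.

From F = S·e^((r−q)T): (r − q) = ln(F/S)/T
ln(7365.16/7010.16) = ln(1.050641) = 0.049400
(r − q) = 0.049400 / (360/360) = 0.049400
r = ln(F/S)/T + q = 0.049400 + 0.0313 = 0.080700
r = 8.07%

8.07%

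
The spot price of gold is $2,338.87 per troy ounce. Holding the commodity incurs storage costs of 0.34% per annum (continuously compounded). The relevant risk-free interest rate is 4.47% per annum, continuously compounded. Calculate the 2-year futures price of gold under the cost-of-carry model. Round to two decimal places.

Net carry = r + u − y = 0.0447 + 0.0034 − 0.0000 = 0.0481
F = S·e^((r+u−y)T) = 2338.87 · e^(0.0481 × 2) = 2338.87 · e^0.09620000
= 2338.87 × 1.10097924 = $2,575.05 per troy ounce

$2,575.05 per troy ounce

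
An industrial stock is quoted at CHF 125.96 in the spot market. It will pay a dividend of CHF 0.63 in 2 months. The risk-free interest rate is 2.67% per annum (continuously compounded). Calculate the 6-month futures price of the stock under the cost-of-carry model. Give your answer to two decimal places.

PV(dividends) I = 0.63·e^(−0.0267·2/12)
I = 0.6272
F = (S − I)·e^(rT) = (125.96 − 0.6272) · e^(0.0267·6/12)
= 125.3328 · e^0.013350 = 125.3328 × 1.013440 = CHF 127.02

CHF 127.02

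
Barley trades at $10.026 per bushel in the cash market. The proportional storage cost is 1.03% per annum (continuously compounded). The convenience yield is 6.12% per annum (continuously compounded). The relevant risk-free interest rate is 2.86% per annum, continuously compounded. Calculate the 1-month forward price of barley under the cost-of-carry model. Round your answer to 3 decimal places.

Net carry = r + u − y = 0.0286 + 0.0103 − 0.0612 = -0.0223
F = S·e^((r+u−y)T) = 10.026 · e^(-0.0223 × 1/12) = 10.026 · e^-0.001858
= 10.026 × 0.998144 = $10.007 per bushel

$10.007 per bushel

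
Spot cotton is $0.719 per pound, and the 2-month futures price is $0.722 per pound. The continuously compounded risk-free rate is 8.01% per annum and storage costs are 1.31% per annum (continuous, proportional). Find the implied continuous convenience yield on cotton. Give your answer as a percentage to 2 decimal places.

6.82%

F = S·e^((r+u−y)T) ⇒ (r+u−y) = ln(F/S)/T
ln(0.722/0.719) = 0.004164; /T ⇒ 0.024984
y = r + u − ln(F/S)/T = 0.0801 + 0.0131 − 0.024984 = 0.068216
y = 6.82%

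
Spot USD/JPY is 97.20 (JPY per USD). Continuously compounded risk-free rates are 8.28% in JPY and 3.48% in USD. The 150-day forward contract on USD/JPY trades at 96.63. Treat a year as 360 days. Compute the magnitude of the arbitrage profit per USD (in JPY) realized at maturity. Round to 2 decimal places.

2.53 per USD (in JPY)

Fair forward: F* = S·e^(carry·T), with carry = (r_JPY − r_USD) = 0.0828 − 0.0348 = 0.0480
F* = 97.20 · e^(0.0480 × 150/360) = 97.20 · e^0.020000 = 97.20 × 1.020201 = 99.1635
Market 96.63 < fair 99.1635: forward underpriced → reverse cash-and-carry (short spot, go long the forward).
At maturity, profit = |F_mkt − F*| = |96.63 − 99.1635| = 2.53 per USD (in JPY)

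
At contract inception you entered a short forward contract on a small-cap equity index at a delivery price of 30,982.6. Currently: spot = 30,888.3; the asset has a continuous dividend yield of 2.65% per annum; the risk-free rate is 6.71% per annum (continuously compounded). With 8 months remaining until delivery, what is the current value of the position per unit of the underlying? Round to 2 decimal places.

-720.21

Current fair forward for the remaining 8 months: F = S·e^((r − q)·T), (r − q) = 0.0671 − 0.0265 = 0.0406
F = 30888.3 · e^(0.0406 × 8/12) = 30888.3 × 1.02743630 = 31735.7607
Value of long forward = (F − K)·e^(−rT) = (31735.7607 − 30982.6) · e^(−0.0671·8/12)
= 753.1607 × 0.95625245 = 720.21
Short position value = −(long value) = -720.21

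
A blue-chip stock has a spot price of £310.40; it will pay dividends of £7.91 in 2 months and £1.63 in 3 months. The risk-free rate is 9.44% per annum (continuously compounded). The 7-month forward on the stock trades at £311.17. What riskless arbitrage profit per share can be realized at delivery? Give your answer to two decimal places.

PV(dividends) I = 7.91·e^(−0.0944·2/12) + 1.63·e^(−0.0944·3/12) = 9.3785
Fair forward F* = (S − I)·e^(rT) = (310.40 − 9.3785)·e^0.055067 = 301.0215 × 1.056611 = 318.0626
Market £311.17 < fair 318.0626: forward underpriced → reverse cash-and-carry (short the stock, invest proceeds at r, pay the dividends, go long the forward).
Profit at T = |F_mkt − F*| = |311.17 − 318.0626| = £6.89 per share

£6.89 per share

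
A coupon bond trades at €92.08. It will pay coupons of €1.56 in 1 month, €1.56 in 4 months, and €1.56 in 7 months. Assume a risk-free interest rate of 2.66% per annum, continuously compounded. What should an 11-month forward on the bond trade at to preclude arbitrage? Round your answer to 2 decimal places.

PV(coupons) I = 1.56·e^(−0.0266·1/12) + 1.56·e^(−0.0266·4/12) + 1.56·e^(−0.0266·7/12)
I = 1.5565 + 1.5462 + 1.5360 = 4.6387
F = (S − I)·e^(rT) = (92.08 − 4.6387) · e^(0.0266·11/12)
= 87.4413 · e^0.024383 = 87.4413 × 1.024683 = €89.60

€89.60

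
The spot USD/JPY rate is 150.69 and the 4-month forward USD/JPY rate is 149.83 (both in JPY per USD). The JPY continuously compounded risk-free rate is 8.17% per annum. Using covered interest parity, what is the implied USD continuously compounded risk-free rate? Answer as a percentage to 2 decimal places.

F = S·e^((r_JPY − r_USD)T) ⇒ r_USD = r_JPY − ln(F/S)/T
ln(149.83/150.69) = -0.005723; /(4/12) = -0.017169
r_USD = 0.0817 + 0.017169 = 0.098869
r_USD = 9.89%

9.89%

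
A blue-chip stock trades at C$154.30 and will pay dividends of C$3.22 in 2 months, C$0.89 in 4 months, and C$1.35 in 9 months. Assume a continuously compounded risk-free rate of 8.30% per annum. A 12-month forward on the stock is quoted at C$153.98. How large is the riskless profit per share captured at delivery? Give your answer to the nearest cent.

C$7.90 per share

PV(dividends) I = 3.22·e^(−0.0830·2/12) + 0.89·e^(−0.0830·4/12) + 1.35·e^(−0.0830·9/12) = 5.3100
Fair forward F* = (S − I)·e^(rT) = (154.30 − 5.3100)·e^0.083000 = 148.9900 × 1.086542 = 161.8839
Market C$153.98 < fair 161.8839: forward underpriced → reverse cash-and-carry (short the stock, invest proceeds at r, pay the dividends, go long the forward).
Profit at T = |F_mkt − F*| = |153.98 − 161.8839| = C$7.90 per share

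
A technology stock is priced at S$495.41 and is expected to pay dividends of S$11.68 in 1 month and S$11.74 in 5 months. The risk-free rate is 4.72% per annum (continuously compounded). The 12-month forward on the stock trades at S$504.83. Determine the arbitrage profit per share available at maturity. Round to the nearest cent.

PV(dividends) I = 11.68·e^(−0.0472·1/12) + 11.74·e^(−0.0472·5/12) = 23.1455
Fair forward F* = (S − I)·e^(rT) = (495.41 − 23.1455)·e^0.047200 = 472.2645 × 1.048332 = 495.0900
Market S$504.83 > fair 495.0900: forward overpriced → cash-and-carry (borrow at r, buy the stock and collect the dividends, short the forward).
Profit at T = |F_mkt − F*| = |504.83 − 495.0900| = S$9.74 per share

S$9.74 per share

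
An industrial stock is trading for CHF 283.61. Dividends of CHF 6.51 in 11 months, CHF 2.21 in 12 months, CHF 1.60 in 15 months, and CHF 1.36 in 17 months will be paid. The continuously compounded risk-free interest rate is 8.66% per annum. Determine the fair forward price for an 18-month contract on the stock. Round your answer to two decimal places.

PV(dividends) I = 6.51·e^(−0.0866·11/12) + 2.21·e^(−0.0866·12/12) + 1.60·e^(−0.0866·15/12) + 1.36·e^(−0.0866·17/12)
I = 6.0132 + 2.0267 + 1.4358 + 1.2030 = 10.6787
F = (S − I)·e^(rT) = (283.61 − 10.6787) · e^(0.0866·18/12)
= 272.9313 · e^0.129900 = 272.9313 × 1.138715 = CHF 310.79

CHF 310.79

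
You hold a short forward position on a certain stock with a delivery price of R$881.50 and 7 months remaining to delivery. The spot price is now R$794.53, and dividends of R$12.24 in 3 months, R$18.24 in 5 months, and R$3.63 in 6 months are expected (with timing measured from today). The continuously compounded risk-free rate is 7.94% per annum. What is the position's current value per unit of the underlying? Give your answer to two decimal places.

R$80.21

PV(remaining dividends) I = 12.24·e^(−0.0794·3/12) + 18.24·e^(−0.0794·5/12) + 3.63·e^(−0.0794·6/12) = 33.1346
Current forward F = (S − I)·e^(rT) = (794.53 − 33.1346)·e^(0.0794·7/12) = 761.3954 × 1.047406 = 797.4901
Value (long) = (F − K)·e^(−rT) = (797.4901 − 881.50) × 0.954740 = -80.2076
Short position value = −(long value) = R$80.21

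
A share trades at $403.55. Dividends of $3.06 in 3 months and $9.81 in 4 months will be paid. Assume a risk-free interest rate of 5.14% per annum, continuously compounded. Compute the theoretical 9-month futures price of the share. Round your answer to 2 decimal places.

PV(dividends) I = 3.06·e^(−0.0514·3/12) + 9.81·e^(−0.0514·4/12)
I = 3.0209 + 9.6434 = 12.6643
F = (S − I)·e^(rT) = (403.55 − 12.6643) · e^(0.0514·9/12)
= 390.8857 · e^0.038550 = 390.8857 × 1.039303 = $406.25

$406.25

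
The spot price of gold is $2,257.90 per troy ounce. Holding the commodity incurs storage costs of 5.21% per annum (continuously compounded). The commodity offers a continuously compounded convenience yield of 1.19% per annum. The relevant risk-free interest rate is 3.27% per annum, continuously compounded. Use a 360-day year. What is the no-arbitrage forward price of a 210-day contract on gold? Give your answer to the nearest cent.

Net carry = r + u − y = 0.0327 + 0.0521 − 0.0119 = 0.0729
F = S·e^((r+u−y)T) = 2257.90 · e^(0.0729 × 210/360) = 2257.90 · e^0.04252500
= 2257.90 × 1.04344214 = $2,355.99 per troy ounce

$2,355.99 per troy ounce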